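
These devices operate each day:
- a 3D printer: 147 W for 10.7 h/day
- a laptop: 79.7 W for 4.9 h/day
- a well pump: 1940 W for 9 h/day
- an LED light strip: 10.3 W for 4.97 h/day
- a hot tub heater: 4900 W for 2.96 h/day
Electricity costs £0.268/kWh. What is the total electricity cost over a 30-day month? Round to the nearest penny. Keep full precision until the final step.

3D printer: 147 W × 10.7 h × 30 d = 47,187 Wh = 47.19 kWh
laptop: 79.7 W × 4.9 h × 30 d = 11,716 Wh = 11.72 kWh
well pump: 1940 W × 9 h × 30 d = 523,800 Wh = 523.8 kWh
LED light strip: 10.3 W × 4.97 h × 30 d = 1,536 Wh = 1.536 kWh
hot tub heater: 4900 W × 2.96 h × 30 d = 435,120 Wh = 435.1 kWh
Total energy = 47.19 + 11.72 + 523.8 + 1.536 + 435.1 = 1,019 kWh
Cost = 1,019 kWh × £0.268 = £273.19

£273.19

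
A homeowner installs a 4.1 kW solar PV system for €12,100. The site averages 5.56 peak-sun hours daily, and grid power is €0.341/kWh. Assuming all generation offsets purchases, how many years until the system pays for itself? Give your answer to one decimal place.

Daily generation = 4.1 kW × 5.56 h = 22.8 kWh
Annual generation = 22.8 × 365 = 8320.5 kWh
Annual savings = 8320.5 × €0.341 = €2,837.30
Payback = €12,100 / €2,837.30 = 4.26 years

4.3 years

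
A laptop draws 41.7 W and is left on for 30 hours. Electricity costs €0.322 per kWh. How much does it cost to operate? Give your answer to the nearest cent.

€0.40

Energy = 41.7 W × 30 h = 1,251 Wh = 1.251 kWh
Cost = 1.251 kWh × €0.322/kWh = €0.40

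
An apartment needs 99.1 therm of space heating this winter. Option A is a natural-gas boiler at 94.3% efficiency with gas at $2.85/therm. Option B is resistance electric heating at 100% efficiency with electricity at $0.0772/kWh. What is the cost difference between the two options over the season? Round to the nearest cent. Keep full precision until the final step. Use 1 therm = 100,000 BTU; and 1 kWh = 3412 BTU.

Heat load = 99.1 therm × 100,000 = 9,910,000 BTU
Gas: input = 9,910,000 / 0.943 = 10,509,014 BTU = 105.1 therm → 105.1 × $2.85 = $299.51
Electric: 9,910,000 BTU / 3412 = 2,904 kWh → × $0.0772 = $224.22
Difference = |$299.51 − $224.22| = $75.28

$75.28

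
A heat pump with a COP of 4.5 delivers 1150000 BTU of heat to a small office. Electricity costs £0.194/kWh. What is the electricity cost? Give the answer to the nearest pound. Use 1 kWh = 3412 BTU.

£15

Heat delivered = 1,150,000 BTU / 3412 = 337 kWh
Electrical input = 337 kWh / 4.5 = 74.9 kWh
Cost = 74.9 × £0.194/kWh = £14.53 ≈ £15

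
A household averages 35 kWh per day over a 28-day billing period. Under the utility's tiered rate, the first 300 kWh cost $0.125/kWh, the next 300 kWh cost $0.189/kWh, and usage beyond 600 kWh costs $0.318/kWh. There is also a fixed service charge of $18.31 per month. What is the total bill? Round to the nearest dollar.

$233

Usage = 35 kWh/day × 28 days = 980 kWh
First 300 kWh × $0.125 = $37.50
Next 300 kWh × $0.189 = $56.70
Remaining 380 kWh × $0.318 = $120.84
Energy charge = $215.04; + service $18.31 = $233.35 ≈ $233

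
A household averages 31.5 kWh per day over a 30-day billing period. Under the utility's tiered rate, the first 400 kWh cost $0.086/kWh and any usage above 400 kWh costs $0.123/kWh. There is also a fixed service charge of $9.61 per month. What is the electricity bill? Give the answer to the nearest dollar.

$111

Usage = 31.5 kWh/day × 30 days = 945 kWh
First 400 kWh × $0.086 = $34.40
Remaining 545 kWh × $0.123 = $67.03
Energy charge = $101.44; + service $9.61 = $111.05 ≈ $111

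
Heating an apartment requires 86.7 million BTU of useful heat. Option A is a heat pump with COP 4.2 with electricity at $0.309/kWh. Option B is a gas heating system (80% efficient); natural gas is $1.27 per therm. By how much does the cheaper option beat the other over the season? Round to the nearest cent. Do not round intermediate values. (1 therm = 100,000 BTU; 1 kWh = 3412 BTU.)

Heat load = 86.7 × 10⁶ BTU = 86,700,000 BTU
Gas: input = 86,700,000 / 0.80 = 108,375,000 BTU = 1,084 therm → 1,084 × $1.27 = $1,376.36
Heat pump: 86,700,000 BTU / 3412 = 25,410 kWh heat; / 4.2 = 6,050 kWh in → × $0.309 = $1,869.47
Difference = |$1,376.36 − $1,869.47| = $493.11

$493.11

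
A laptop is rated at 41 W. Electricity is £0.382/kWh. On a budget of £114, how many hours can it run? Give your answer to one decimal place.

7278.8 h

Energy budget = £114 / £0.382 per kWh = 298.4 kWh = 298,429 Wh
Runtime = 298,429 Wh / 41 W = 7,279 h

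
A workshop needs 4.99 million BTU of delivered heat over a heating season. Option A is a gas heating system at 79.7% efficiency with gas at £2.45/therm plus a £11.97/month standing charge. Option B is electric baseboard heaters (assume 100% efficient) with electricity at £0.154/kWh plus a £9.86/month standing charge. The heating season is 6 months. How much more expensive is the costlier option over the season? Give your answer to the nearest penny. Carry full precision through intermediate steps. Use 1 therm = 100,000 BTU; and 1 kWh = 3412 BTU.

Heat load = 4.99 × 10⁶ BTU = 4,990,000 BTU
Gas: input = 4,990,000 / 0.797 = 6,260,979 BTU = 62.61 therm → 62.61 × £2.45 = £153.39; + 6 × £11.97 standing = £225.21
Electric: 4,990,000 BTU / 3412 = 1,462 kWh → × £0.154 = £225.22; + 6 × £9.86 standing = £284.38
Difference = |£225.21 − £284.38| = £59.17

£59.17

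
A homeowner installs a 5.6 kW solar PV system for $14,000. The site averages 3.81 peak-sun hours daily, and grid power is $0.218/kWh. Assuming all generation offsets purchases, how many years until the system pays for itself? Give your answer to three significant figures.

8.25 years

Daily generation = 5.6 kW × 3.81 h = 21.34 kWh
Annual generation = 21.34 × 365 = 7787.6 kWh
Annual savings = 7787.6 × $0.218 = $1,697.71
Payback = $14,000 / $1,697.71 = 8.25 years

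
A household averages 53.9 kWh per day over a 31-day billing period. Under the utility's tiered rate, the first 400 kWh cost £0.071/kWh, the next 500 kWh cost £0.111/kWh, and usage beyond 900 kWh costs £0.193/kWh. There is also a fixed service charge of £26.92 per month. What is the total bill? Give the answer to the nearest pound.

Usage = 53.9 kWh/day × 31 days = 1670.9 kWh
First 400 kWh × £0.071 = £28.40
Next 500 kWh × £0.111 = £55.50
Remaining 770.9 kWh × £0.193 = £148.78
Energy charge = £232.68; + service £26.92 = £259.60 ≈ £260

£260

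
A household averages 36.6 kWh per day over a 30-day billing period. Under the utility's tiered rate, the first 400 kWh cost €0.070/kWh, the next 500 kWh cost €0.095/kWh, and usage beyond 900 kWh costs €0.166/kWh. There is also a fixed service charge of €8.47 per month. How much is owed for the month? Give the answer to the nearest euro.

Usage = 36.6 kWh/day × 30 days = 1098 kWh
First 400 kWh × €0.070 = €28.00
Next 500 kWh × €0.095 = €47.50
Remaining 198 kWh × €0.166 = €32.87
Energy charge = €108.37; + service €8.47 = €116.84 ≈ €117

€117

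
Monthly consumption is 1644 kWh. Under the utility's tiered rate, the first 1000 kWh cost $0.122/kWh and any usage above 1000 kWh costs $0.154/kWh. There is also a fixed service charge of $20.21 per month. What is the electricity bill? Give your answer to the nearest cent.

$241.39

First 1000 kWh × $0.122 = $122.00
Remaining 644 kWh × $0.154 = $99.18
Energy charge = $221.18; + service $20.21 = $241.39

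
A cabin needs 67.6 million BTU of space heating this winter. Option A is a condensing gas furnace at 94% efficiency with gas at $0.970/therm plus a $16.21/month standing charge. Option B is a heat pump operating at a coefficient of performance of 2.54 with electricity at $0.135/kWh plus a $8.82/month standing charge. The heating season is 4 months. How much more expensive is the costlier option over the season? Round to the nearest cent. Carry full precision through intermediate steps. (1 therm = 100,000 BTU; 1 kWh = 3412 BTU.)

$325.89

Heat load = 67.6 × 10⁶ BTU = 67,600,000 BTU
Gas: input = 67,600,000 / 0.94 = 71,914,894 BTU = 719.1 therm → 719.1 × $0.970 = $697.57; + 4 × $16.21 standing = $762.41
Heat pump: 67,600,000 BTU / 3412 = 19,810 kWh heat; / 2.54 = 7,800 kWh in → × $0.135 = $1,053.02; + 4 × $8.82 standing = $1,088.30
Difference = |$762.41 − $1,088.30| = $325.89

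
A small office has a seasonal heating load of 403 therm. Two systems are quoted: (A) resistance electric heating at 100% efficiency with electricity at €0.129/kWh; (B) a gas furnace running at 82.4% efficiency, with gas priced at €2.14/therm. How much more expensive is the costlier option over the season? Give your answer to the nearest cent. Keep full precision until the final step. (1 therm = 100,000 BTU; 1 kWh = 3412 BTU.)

€477.03

Heat load = 403 therm × 100,000 = 40,300,000 BTU
Gas: input = 40,300,000 / 0.824 = 48,907,767 BTU = 489.1 therm → 489.1 × €2.14 = €1,046.63
Electric: 40,300,000 BTU / 3412 = 11,810 kWh → × €0.129 = €1,523.65
Difference = |€1,046.63 − €1,523.65| = €477.03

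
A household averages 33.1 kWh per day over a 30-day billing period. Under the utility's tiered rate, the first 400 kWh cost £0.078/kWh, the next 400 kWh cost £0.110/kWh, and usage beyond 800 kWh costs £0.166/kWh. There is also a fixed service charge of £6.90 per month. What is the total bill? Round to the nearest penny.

£114.14

Usage = 33.1 kWh/day × 30 days = 993 kWh
First 400 kWh × £0.078 = £31.20
Next 400 kWh × £0.110 = £44.00
Remaining 193 kWh × £0.166 = £32.04
Energy charge = £107.24; + service £6.90 = £114.14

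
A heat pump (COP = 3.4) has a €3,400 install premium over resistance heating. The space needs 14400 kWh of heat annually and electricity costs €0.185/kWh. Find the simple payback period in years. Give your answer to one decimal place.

1.8 years

Resistance: 14400 kWh × €0.185 = €2,664.00/yr
Heat pump: 14400 / 3.4 = 4235 kWh in → × €0.185 = €783.53/yr
Annual savings = €1,880.47
Payback = €3,400 / €1,880.47 = 1.81 years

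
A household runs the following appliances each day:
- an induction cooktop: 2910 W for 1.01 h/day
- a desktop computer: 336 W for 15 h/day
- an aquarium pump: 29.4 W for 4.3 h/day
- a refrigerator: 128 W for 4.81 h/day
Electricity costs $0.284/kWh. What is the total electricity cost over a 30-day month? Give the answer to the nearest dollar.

$74

induction cooktop: 2910 W × 1.01 h × 30 d = 88,173 Wh = 88.17 kWh
desktop computer: 336 W × 15 h × 30 d = 151,200 Wh = 151.2 kWh
aquarium pump: 29.4 W × 4.3 h × 30 d = 3,793 Wh = 3.793 kWh
refrigerator: 128 W × 4.81 h × 30 d = 18,470 Wh = 18.47 kWh
Total energy = 88.17 + 151.2 + 3.793 + 18.47 = 261.6 kWh
Cost = 261.6 kWh × $0.284 = $74.30 ≈ $74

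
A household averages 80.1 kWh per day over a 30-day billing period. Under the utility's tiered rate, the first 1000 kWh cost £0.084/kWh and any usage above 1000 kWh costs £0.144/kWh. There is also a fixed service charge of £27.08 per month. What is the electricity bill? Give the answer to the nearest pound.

£313

Usage = 80.1 kWh/day × 30 days = 2403 kWh
First 1000 kWh × £0.084 = £84.00
Remaining 1403 kWh × £0.144 = £202.03
Energy charge = £286.03; + service £27.08 = £313.11 ≈ £313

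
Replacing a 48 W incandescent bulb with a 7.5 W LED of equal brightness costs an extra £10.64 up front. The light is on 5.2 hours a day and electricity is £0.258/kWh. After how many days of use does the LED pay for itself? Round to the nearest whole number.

196 days

Power saved = 48 − 7.5 = 40.5 W
Daily energy saved = 40.5 W × 5.2 h = 210.6 Wh = 0.2106 kWh
Daily savings = 0.2106 × £0.258 = £0.0543
Payback = £10.64 / £0.0543 per day = 195.8 days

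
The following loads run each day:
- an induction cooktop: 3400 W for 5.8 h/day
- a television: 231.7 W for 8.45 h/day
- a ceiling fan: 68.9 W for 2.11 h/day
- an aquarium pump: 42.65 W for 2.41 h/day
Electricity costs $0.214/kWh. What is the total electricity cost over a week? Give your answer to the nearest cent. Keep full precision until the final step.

$32.85

induction cooktop: 3400 W × 5.8 h × 7 d = 138,040 Wh = 138 kWh
television: 231.7 W × 8.45 h × 7 d = 13,705 Wh = 13.71 kWh
ceiling fan: 68.9 W × 2.11 h × 7 d = 1,018 Wh = 1.018 kWh
aquarium pump: 42.65 W × 2.41 h × 7 d = 720 Wh = 0.7195 kWh
Total energy = 138 + 13.71 + 1.018 + 0.7195 = 153.5 kWh
Cost = 153.5 kWh × $0.214 = $32.85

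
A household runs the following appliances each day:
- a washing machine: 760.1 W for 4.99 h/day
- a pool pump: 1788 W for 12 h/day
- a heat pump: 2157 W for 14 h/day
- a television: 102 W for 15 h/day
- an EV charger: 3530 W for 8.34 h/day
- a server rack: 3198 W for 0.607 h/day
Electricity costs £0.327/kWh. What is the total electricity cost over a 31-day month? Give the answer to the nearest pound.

washing machine: 760.1 W × 4.99 h × 31 d = 117,580 Wh = 117.6 kWh
pool pump: 1788 W × 12 h × 31 d = 665,136 Wh = 665.1 kWh
heat pump: 2157 W × 14 h × 31 d = 936,138 Wh = 936.1 kWh
television: 102 W × 15 h × 31 d = 47,430 Wh = 47.43 kWh
EV charger: 3530 W × 8.34 h × 31 d = 912,646 Wh = 912.6 kWh
server rack: 3198 W × 0.607 h × 31 d = 60,177 Wh = 60.18 kWh
Total energy = 117.6 + 665.1 + 936.1 + 47.43 + 912.6 + 60.18 = 2,739 kWh
Cost = 2,739 kWh × £0.327 = £895.69 ≈ £896

£896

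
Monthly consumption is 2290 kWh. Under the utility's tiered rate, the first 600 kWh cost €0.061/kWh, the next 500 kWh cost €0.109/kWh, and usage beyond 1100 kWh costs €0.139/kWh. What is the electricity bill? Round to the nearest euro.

€257

First 600 kWh × €0.061 = €36.60
Next 500 kWh × €0.109 = €54.50
Remaining 1190 kWh × €0.139 = €165.41
Total = €256.51 ≈ €257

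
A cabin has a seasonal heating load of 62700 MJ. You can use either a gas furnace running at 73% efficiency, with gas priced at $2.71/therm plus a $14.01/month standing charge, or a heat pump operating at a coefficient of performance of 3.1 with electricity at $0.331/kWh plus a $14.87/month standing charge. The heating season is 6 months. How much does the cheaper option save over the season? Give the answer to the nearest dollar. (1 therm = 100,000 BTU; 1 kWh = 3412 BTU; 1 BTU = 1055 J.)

$341

Heat load = 62700 MJ = 62,700,000,000 J / 1055 = 59,431,280 BTU
Gas: input = 59,431,280 / 0.73 = 81,412,712 BTU = 814.1 therm → 814.1 × $2.71 = $2,206.28; + 6 × $14.01 standing = $2,290.34
Heat pump: 59,431,280 BTU / 3412 = 17,420 kWh heat; / 3.1 = 5,619 kWh in → × $0.331 = $1,859.83; + 6 × $14.87 standing = $1,949.05
Difference = |$2,290.34 − $1,949.05| = $341.30 ≈ $341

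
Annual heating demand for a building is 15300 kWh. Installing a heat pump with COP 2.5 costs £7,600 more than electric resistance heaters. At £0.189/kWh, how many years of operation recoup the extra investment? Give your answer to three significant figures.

Resistance: 15300 kWh × £0.189 = £2,891.70/yr
Heat pump: 15300 / 2.5 = 6120 kWh in → × £0.189 = £1,156.68/yr
Annual savings = £1,735.02
Payback = £7,600 / £1,735.02 = 4.38 years

4.38 years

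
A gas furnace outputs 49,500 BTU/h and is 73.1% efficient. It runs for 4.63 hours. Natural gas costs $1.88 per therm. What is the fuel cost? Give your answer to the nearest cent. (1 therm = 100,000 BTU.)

$5.89

Heat delivered = 49,500 BTU/h × 4.63 h = 229,185 BTU
Gas input = 229,185 / 0.731 = 313,523 BTU
= 313,523 / 100,000 = 3.135 therm
Cost = 3.135 × $1.88/therm = $5.89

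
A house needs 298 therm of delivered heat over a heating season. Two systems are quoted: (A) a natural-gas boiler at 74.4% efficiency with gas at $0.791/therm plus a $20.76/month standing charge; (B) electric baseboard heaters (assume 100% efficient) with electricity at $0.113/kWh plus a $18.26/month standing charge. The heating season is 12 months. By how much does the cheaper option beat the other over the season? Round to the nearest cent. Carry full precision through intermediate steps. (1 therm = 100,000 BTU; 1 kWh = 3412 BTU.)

Heat load = 298 therm × 100,000 = 29,800,000 BTU
Gas: input = 29,800,000 / 0.744 = 40,053,763 BTU = 400.5 therm → 400.5 × $0.791 = $316.83; + 12 × $20.76 standing = $565.95
Electric: 29,800,000 BTU / 3412 = 8,734 kWh → × $0.113 = $986.93; + 12 × $18.26 standing = $1,206.05
Difference = |$565.95 − $1,206.05| = $640.10

$640.10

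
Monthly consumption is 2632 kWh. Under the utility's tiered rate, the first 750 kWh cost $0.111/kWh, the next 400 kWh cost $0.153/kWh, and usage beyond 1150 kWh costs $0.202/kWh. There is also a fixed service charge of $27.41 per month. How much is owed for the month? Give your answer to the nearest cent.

$471.22

First 750 kWh × $0.111 = $83.25
Next 400 kWh × $0.153 = $61.20
Remaining 1482 kWh × $0.202 = $299.36
Energy charge = $443.81; + service $27.41 = $471.22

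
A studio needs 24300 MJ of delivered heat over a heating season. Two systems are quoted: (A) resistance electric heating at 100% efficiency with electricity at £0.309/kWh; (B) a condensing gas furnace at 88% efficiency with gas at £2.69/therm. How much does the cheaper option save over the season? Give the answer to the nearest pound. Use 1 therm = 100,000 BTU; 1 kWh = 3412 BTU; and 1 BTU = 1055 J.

£1382

Heat load = 24300 MJ = 24,300,000,000 J / 1055 = 23,033,175 BTU
Gas: input = 23,033,175 / 0.88 = 26,174,063 BTU = 261.7 therm → 261.7 × £2.69 = £704.08
Electric: 23,033,175 BTU / 3412 = 6,751 kWh → × £0.309 = £2,085.95
Difference = |£704.08 − £2,085.95| = £1,381.86 ≈ £1382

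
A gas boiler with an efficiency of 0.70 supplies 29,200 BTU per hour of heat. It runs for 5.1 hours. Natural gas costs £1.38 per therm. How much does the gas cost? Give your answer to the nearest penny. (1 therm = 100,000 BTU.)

Heat delivered = 29,200 BTU/h × 5.1 h = 148,920 BTU
Gas input = 148,920 / 0.70 = 212,743 BTU
= 212,743 / 100,000 = 2.127 therm
Cost = 2.127 × £1.38/therm = £2.94

£2.94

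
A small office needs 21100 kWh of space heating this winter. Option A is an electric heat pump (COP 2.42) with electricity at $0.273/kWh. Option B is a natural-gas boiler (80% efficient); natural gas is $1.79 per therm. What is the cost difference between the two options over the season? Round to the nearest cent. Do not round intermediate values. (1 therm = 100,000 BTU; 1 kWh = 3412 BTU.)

$769.44

Heat load = 21100 kWh × 3412 = 71,993,200 BTU
Gas: input = 71,993,200 / 0.80 = 89,991,500 BTU = 899.9 therm → 899.9 × $1.79 = $1,610.85
Heat pump: 71,993,200 BTU / 3412 = 21,100 kWh heat; / 2.42 = 8,719 kWh in → × $0.273 = $2,380.29
Difference = |$1,610.85 − $2,380.29| = $769.44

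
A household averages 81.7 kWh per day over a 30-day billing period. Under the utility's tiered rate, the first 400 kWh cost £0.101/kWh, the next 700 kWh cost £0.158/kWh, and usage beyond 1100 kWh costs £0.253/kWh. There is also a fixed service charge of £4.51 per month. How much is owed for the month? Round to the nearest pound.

£497

Usage = 81.7 kWh/day × 30 days = 2451 kWh
First 400 kWh × £0.101 = £40.40
Next 700 kWh × £0.158 = £110.60
Remaining 1351 kWh × £0.253 = £341.80
Energy charge = £492.80; + service £4.51 = £497.31 ≈ £497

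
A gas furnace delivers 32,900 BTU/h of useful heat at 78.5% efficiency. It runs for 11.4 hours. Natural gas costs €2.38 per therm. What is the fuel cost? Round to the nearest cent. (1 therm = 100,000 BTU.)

Heat delivered = 32,900 BTU/h × 11.4 h = 375,060 BTU
Gas input = 375,060 / 0.785 = 477,783 BTU
= 477,783 / 100,000 = 4.778 therm
Cost = 4.778 × €2.38/therm = €11.37

€11.37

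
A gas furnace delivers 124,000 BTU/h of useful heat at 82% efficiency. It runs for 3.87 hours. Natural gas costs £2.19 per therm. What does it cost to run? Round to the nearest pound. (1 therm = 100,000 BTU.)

£13

Heat delivered = 124,000 BTU/h × 3.87 h = 479,880 BTU
Gas input = 479,880 / 0.82 = 585,220 BTU
= 585,220 / 100,000 = 5.852 therm
Cost = 5.852 × £2.19/therm = £12.82 ≈ £13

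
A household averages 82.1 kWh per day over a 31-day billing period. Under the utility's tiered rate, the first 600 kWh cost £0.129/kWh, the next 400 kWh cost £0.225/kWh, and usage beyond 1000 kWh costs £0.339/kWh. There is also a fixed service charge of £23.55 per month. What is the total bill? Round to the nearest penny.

Usage = 82.1 kWh/day × 31 days = 2545.1 kWh
First 600 kWh × £0.129 = £77.40
Next 400 kWh × £0.225 = £90.00
Remaining 1545.1 kWh × £0.339 = £523.79
Energy charge = £691.19; + service £23.55 = £714.74

£714.74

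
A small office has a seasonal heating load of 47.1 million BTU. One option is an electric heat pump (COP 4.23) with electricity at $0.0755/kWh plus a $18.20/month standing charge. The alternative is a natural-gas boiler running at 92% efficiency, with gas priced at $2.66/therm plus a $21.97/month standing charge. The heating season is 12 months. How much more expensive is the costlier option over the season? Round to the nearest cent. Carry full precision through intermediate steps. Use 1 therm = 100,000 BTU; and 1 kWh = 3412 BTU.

$1160.66

Heat load = 47.1 × 10⁶ BTU = 47,100,000 BTU
Gas: input = 47,100,000 / 0.92 = 51,195,652 BTU = 512 therm → 512 × $2.66 = $1,361.80; + 12 × $21.97 standing = $1,625.44
Heat pump: 47,100,000 BTU / 3412 = 13,800 kWh heat; / 4.23 = 3,263 kWh in → × $0.0755 = $246.39; + 12 × $18.20 standing = $464.79
Difference = |$1,625.44 − $464.79| = $1,160.66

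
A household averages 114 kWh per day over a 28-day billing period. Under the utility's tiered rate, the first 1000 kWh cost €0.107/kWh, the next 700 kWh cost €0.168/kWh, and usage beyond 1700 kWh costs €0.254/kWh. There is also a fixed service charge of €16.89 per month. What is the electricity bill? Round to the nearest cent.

€620.46

Usage = 114 kWh/day × 28 days = 3192 kWh
First 1000 kWh × €0.107 = €107.00
Next 700 kWh × €0.168 = €117.60
Remaining 1492 kWh × €0.254 = €378.97
Energy charge = €603.57; + service €16.89 = €620.46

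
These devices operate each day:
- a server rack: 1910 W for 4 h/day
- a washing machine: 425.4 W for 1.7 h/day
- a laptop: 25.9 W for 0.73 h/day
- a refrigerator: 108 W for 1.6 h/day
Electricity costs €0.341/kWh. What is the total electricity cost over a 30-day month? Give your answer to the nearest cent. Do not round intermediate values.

€87.52

server rack: 1910 W × 4 h × 30 d = 229,200 Wh = 229.2 kWh
washing machine: 425.4 W × 1.7 h × 30 d = 21,695 Wh = 21.7 kWh
laptop: 25.9 W × 0.73 h × 30 d = 567 Wh = 0.5672 kWh
refrigerator: 108 W × 1.6 h × 30 d = 5,184 Wh = 5.184 kWh
Total energy = 229.2 + 21.7 + 0.5672 + 5.184 = 256.6 kWh
Cost = 256.6 kWh × €0.341 = €87.52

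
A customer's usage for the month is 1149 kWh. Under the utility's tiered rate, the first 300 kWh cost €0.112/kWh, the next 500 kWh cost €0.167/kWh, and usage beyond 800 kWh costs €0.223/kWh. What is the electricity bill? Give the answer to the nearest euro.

First 300 kWh × €0.112 = €33.60
Next 500 kWh × €0.167 = €83.50
Remaining 349 kWh × €0.223 = €77.83
Total = €194.93 ≈ €195

€195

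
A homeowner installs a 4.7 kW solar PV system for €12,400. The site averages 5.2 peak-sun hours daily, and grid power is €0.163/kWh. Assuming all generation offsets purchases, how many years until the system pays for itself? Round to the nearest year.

Daily generation = 4.7 kW × 5.2 h = 24.44 kWh
Annual generation = 24.44 × 365 = 8920.6 kWh
Annual savings = 8920.6 × €0.163 = €1,454.06
Payback = €12,400 / €1,454.06 = 8.53 years

9 years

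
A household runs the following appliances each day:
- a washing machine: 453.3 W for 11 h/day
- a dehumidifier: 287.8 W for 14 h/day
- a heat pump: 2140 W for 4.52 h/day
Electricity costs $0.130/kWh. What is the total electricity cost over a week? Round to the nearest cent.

washing machine: 453.3 W × 11 h × 7 d = 34,904 Wh = 34.9 kWh
dehumidifier: 287.8 W × 14 h × 7 d = 28,204 Wh = 28.2 kWh
heat pump: 2140 W × 4.52 h × 7 d = 67,710 Wh = 67.71 kWh
Total energy = 34.9 + 28.2 + 67.71 = 130.8 kWh
Cost = 130.8 kWh × $0.130 = $17.01

$17.01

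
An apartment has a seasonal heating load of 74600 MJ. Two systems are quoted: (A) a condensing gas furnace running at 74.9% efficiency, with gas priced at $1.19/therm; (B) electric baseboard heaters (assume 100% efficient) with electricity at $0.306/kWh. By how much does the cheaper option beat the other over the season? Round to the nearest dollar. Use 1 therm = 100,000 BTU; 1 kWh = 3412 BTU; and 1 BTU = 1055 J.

$5218

Heat load = 74600 MJ = 74,600,000,000 J / 1055 = 70,710,900 BTU
Gas: input = 70,710,900 / 0.749 = 94,407,077 BTU = 944.1 therm → 944.1 × $1.19 = $1,123.44
Electric: 70,710,900 BTU / 3412 = 20,720 kWh → × $0.306 = $6,341.60
Difference = |$1,123.44 − $6,341.60| = $5,218.15 ≈ $5218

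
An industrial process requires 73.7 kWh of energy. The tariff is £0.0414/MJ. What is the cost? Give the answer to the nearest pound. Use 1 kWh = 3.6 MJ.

73.7 kWh × (3.6 MJ/kWh) = 265.3 MJ
Cost = 265.3 MJ × £0.0414/MJ = £10.98 ≈ £11

£11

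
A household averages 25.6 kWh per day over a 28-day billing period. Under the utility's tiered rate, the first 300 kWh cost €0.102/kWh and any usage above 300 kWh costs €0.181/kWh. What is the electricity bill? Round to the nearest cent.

Usage = 25.6 kWh/day × 28 days = 716.8 kWh
First 300 kWh × €0.102 = €30.60
Remaining 416.8 kWh × €0.181 = €75.44
Total = €106.04

€106.04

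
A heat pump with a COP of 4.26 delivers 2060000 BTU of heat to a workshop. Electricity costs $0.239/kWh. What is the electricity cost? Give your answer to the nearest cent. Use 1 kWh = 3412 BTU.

$33.87

Heat delivered = 2,060,000 BTU / 3412 = 603.8 kWh
Electrical input = 603.8 kWh / 4.26 = 141.7 kWh
Cost = 141.7 × $0.239/kWh = $33.87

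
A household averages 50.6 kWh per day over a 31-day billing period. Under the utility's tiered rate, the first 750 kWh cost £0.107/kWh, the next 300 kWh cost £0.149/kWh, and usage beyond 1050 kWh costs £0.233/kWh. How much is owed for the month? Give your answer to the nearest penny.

£245.78

Usage = 50.6 kWh/day × 31 days = 1568.6 kWh
First 750 kWh × £0.107 = £80.25
Next 300 kWh × £0.149 = £44.70
Remaining 518.6 kWh × £0.233 = £120.83
Total = £245.78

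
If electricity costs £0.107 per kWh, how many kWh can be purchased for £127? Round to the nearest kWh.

£127 / £0.107 per kWh = 1,187 kWh

1187 kWh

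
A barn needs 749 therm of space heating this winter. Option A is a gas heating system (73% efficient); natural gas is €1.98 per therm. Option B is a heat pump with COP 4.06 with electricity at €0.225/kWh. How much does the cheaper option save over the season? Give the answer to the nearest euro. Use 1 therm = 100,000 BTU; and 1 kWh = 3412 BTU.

€815

Heat load = 749 therm × 100,000 = 74,900,000 BTU
Gas: input = 74,900,000 / 0.73 = 102,602,740 BTU = 1,026 therm → 1,026 × €1.98 = €2,031.53
Heat pump: 74,900,000 BTU / 3412 = 21,950 kWh heat; / 4.06 = 5,407 kWh in → × €0.225 = €1,216.55
Difference = |€2,031.53 − €1,216.55| = €814.99 ≈ €815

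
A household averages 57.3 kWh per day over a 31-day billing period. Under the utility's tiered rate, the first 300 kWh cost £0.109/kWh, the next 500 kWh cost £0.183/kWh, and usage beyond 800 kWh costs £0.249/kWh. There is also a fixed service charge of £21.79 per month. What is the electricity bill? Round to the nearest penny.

Usage = 57.3 kWh/day × 31 days = 1776.3 kWh
First 300 kWh × £0.109 = £32.70
Next 500 kWh × £0.183 = £91.50
Remaining 976.3 kWh × £0.249 = £243.10
Energy charge = £367.30; + service £21.79 = £389.09

£389.09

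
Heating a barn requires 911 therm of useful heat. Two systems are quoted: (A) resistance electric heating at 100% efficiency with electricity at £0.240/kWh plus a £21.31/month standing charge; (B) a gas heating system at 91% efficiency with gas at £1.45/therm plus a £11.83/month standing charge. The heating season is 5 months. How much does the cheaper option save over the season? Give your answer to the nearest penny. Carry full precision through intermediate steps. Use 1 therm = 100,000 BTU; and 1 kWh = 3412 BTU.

£5003.78

Heat load = 911 therm × 100,000 = 91,100,000 BTU
Gas: input = 91,100,000 / 0.91 = 100,109,890 BTU = 1,001 therm → 1,001 × £1.45 = £1,451.59; + 5 × £11.83 standing = £1,510.74
Electric: 91,100,000 BTU / 3412 = 26,700 kWh → × £0.240 = £6,407.97; + 5 × £21.31 standing = £6,514.52
Difference = |£1,510.74 − £6,514.52| = £5,003.78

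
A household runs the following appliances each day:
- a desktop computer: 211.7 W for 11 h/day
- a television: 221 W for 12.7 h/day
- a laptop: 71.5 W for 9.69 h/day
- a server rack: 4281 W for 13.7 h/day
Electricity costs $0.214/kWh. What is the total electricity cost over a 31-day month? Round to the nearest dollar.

$428

desktop computer: 211.7 W × 11 h × 31 d = 72,190 Wh = 72.19 kWh
television: 221 W × 12.7 h × 31 d = 87,008 Wh = 87.01 kWh
laptop: 71.5 W × 9.69 h × 31 d = 21,478 Wh = 21.48 kWh
server rack: 4281 W × 13.7 h × 31 d = 1,818,141 Wh = 1,818 kWh
Total energy = 72.19 + 87.01 + 21.48 + 1,818 = 1,999 kWh
Cost = 1,999 kWh × $0.214 = $427.75 ≈ $428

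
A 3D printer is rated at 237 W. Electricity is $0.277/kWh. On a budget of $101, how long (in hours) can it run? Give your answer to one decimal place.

1538.5 h

Energy budget = $101 / $0.277 per kWh = 364.6 kWh = 364,621 Wh
Runtime = 364,621 Wh / 237 W = 1,538 h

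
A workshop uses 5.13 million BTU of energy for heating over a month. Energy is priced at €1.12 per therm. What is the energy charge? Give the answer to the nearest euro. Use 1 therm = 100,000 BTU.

5.13 million BTU × (10 therm/million BTU) = 51.3 therm
Cost = 51.3 therm × €1.12/therm = €57.46 ≈ €57

€57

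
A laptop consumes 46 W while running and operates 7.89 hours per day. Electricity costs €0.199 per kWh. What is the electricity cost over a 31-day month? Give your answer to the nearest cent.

€2.24

Energy = 46 W × 7.89 h/day × 31 days = 11,251 Wh = 11.25 kWh
Cost = 11.25 kWh × €0.199/kWh = €2.24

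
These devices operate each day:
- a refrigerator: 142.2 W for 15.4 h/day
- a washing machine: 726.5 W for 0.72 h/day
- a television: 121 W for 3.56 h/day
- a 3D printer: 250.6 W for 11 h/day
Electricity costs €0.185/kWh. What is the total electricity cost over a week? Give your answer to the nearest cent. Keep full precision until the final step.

€7.64

refrigerator: 142.2 W × 15.4 h × 7 d = 15,329 Wh = 15.33 kWh
washing machine: 726.5 W × 0.72 h × 7 d = 3,662 Wh = 3.662 kWh
television: 121 W × 3.56 h × 7 d = 3,015 Wh = 3.015 kWh
3D printer: 250.6 W × 11 h × 7 d = 19,296 Wh = 19.3 kWh
Total energy = 15.33 + 3.662 + 3.015 + 19.3 = 41.3 kWh
Cost = 41.3 kWh × €0.185 = €7.64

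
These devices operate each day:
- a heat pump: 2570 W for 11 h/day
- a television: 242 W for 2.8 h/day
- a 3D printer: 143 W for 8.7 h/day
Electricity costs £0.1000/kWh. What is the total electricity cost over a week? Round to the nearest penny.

£21.13

heat pump: 2570 W × 11 h × 7 d = 197,890 Wh = 197.9 kWh
television: 242 W × 2.8 h × 7 d = 4,743 Wh = 4.743 kWh
3D printer: 143 W × 8.7 h × 7 d = 8,709 Wh = 8.709 kWh
Total energy = 197.9 + 4.743 + 8.709 = 211.3 kWh
Cost = 211.3 kWh × £0.1000 = £21.13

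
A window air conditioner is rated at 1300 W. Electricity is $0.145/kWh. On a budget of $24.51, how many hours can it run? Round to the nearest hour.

130 h

Energy budget = $24.51 / $0.145 per kWh = 169 kWh = 169,034 Wh
Runtime = 169,034 Wh / 1300 W = 130 h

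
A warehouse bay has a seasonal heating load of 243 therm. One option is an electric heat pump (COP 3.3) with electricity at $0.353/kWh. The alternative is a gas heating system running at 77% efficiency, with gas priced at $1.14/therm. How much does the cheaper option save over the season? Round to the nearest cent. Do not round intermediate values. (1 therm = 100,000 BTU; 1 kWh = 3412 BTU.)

Heat load = 243 therm × 100,000 = 24,300,000 BTU
Gas: input = 24,300,000 / 0.77 = 31,558,442 BTU = 315.6 therm → 315.6 × $1.14 = $359.77
Heat pump: 24,300,000 BTU / 3412 = 7,122 kWh heat; / 3.3 = 2,158 kWh in → × $0.353 = $761.83
Difference = |$359.77 − $761.83| = $402.06

$402.06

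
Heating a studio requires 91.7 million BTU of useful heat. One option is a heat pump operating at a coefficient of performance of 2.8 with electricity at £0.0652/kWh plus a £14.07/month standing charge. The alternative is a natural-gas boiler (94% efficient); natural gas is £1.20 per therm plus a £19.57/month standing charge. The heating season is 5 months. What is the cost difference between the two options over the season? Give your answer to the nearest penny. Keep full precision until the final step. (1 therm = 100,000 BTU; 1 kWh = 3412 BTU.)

Heat load = 91.7 × 10⁶ BTU = 91,700,000 BTU
Gas: input = 91,700,000 / 0.94 = 97,553,191 BTU = 975.5 therm → 975.5 × £1.20 = £1,170.64; + 5 × £19.57 standing = £1,268.49
Heat pump: 91,700,000 BTU / 3412 = 26,880 kWh heat; / 2.8 = 9,598 kWh in → × £0.0652 = £625.82; + 5 × £14.07 standing = £696.17
Difference = |£1,268.49 − £696.17| = £572.32

£572.32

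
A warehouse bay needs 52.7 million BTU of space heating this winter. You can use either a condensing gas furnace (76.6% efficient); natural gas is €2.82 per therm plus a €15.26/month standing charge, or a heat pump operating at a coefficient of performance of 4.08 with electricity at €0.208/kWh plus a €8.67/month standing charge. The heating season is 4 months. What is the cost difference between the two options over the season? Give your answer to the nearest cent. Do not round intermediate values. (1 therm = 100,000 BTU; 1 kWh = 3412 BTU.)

Heat load = 52.7 × 10⁶ BTU = 52,700,000 BTU
Gas: input = 52,700,000 / 0.766 = 68,798,956 BTU = 688 therm → 688 × €2.82 = €1,940.13; + 4 × €15.26 standing = €2,001.17
Heat pump: 52,700,000 BTU / 3412 = 15,450 kWh heat; / 4.08 = 3,786 kWh in → × €0.208 = €787.42; + 4 × €8.67 standing = €822.10
Difference = |€2,001.17 − €822.10| = €1,179.07

€1179.07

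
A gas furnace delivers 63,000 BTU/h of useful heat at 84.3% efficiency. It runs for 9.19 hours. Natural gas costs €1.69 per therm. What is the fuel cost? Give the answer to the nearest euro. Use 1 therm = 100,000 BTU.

€12

Heat delivered = 63,000 BTU/h × 9.19 h = 578,970 BTU
Gas input = 578,970 / 0.843 = 686,797 BTU
= 686,797 / 100,000 = 6.868 therm
Cost = 6.868 × €1.69/therm = €11.61 ≈ €12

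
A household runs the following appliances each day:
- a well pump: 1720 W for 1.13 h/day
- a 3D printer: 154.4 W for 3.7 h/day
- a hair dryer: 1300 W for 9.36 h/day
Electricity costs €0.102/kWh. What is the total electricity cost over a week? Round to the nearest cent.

well pump: 1720 W × 1.13 h × 7 d = 13,605 Wh = 13.61 kWh
3D printer: 154.4 W × 3.7 h × 7 d = 3,999 Wh = 3.999 kWh
hair dryer: 1300 W × 9.36 h × 7 d = 85,176 Wh = 85.18 kWh
Total energy = 13.61 + 3.999 + 85.18 = 102.8 kWh
Cost = 102.8 kWh × €0.102 = €10.48

€10.48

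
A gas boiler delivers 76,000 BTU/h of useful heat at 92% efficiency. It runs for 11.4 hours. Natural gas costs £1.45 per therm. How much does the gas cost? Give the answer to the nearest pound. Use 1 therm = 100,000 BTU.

£14

Heat delivered = 76,000 BTU/h × 11.4 h = 866,400 BTU
Gas input = 866,400 / 0.92 = 941,739 BTU
= 941,739 / 100,000 = 9.417 therm
Cost = 9.417 × £1.45/therm = £13.66 ≈ £14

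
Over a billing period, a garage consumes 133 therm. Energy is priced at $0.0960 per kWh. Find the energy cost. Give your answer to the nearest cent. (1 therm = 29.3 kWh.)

133 therm × (29.3 kWh/therm) = 3,897 kWh
Cost = 3,897 kWh × $0.0960/kWh = $374.10

$374.10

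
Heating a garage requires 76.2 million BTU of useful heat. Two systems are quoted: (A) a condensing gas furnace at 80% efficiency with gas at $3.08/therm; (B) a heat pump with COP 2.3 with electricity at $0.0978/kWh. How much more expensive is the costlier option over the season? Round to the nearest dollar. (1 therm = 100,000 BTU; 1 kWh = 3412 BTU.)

$1984

Heat load = 76.2 × 10⁶ BTU = 76,200,000 BTU
Gas: input = 76,200,000 / 0.80 = 95,250,000 BTU = 952.5 therm → 952.5 × $3.08 = $2,933.70
Heat pump: 76,200,000 BTU / 3412 = 22,330 kWh heat; / 2.3 = 9,710 kWh in → × $0.0978 = $949.64
Difference = |$2,933.70 − $949.64| = $1,984.06 ≈ $1984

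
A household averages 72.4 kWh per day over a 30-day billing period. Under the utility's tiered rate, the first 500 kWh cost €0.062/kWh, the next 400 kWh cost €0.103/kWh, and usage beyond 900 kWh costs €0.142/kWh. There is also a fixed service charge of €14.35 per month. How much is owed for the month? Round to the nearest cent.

Usage = 72.4 kWh/day × 30 days = 2172 kWh
First 500 kWh × €0.062 = €31.00
Next 400 kWh × €0.103 = €41.20
Remaining 1272 kWh × €0.142 = €180.62
Energy charge = €252.82; + service €14.35 = €267.17

€267.17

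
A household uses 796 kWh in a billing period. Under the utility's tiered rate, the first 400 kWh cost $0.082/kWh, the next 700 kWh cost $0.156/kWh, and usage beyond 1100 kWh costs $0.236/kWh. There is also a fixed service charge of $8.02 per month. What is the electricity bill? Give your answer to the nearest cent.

$102.60

First 400 kWh × $0.082 = $32.80
Next 396 kWh × $0.156 = $61.78
Remaining tier: 0 kWh (not reached)
Energy charge = $94.58; + service $8.02 = $102.60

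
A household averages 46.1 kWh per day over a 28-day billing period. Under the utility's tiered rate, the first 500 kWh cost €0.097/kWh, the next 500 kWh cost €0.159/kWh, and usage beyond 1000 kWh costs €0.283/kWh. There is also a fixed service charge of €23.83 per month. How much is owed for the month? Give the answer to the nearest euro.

Usage = 46.1 kWh/day × 28 days = 1290.8 kWh
First 500 kWh × €0.097 = €48.50
Next 500 kWh × €0.159 = €79.50
Remaining 290.8 kWh × €0.283 = €82.30
Energy charge = €210.30; + service €23.83 = €234.13 ≈ €234

€234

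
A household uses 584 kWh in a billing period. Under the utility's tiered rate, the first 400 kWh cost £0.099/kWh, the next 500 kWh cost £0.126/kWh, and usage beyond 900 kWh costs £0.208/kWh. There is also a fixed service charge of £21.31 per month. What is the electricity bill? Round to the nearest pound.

First 400 kWh × £0.099 = £39.60
Next 184 kWh × £0.126 = £23.18
Remaining tier: 0 kWh (not reached)
Energy charge = £62.78; + service £21.31 = £84.09 ≈ £84

£84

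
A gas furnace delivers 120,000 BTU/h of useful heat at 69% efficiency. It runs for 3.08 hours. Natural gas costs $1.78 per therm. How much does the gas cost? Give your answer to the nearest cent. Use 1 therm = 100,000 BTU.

$9.53

Heat delivered = 120,000 BTU/h × 3.08 h = 369,600 BTU
Gas input = 369,600 / 0.69 = 535,652 BTU
= 535,652 / 100,000 = 5.357 therm
Cost = 5.357 × $1.78/therm = $9.53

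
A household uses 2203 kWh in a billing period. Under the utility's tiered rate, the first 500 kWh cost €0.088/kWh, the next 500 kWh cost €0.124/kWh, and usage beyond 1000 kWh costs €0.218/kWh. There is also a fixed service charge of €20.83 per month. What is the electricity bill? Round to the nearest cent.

€389.08

First 500 kWh × €0.088 = €44.00
Next 500 kWh × €0.124 = €62.00
Remaining 1203 kWh × €0.218 = €262.25
Energy charge = €368.25; + service €20.83 = €389.08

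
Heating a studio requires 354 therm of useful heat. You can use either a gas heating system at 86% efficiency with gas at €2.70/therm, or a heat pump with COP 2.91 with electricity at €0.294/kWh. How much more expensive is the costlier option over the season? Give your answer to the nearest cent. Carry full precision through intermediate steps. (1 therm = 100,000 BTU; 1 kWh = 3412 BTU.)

€63.18

Heat load = 354 therm × 100,000 = 35,400,000 BTU
Gas: input = 35,400,000 / 0.86 = 41,162,791 BTU = 411.6 therm → 411.6 × €2.70 = €1,111.40
Heat pump: 35,400,000 BTU / 3412 = 10,380 kWh heat; / 2.91 = 3,565 kWh in → × €0.294 = €1,048.21
Difference = |€1,111.40 − €1,048.21| = €63.18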